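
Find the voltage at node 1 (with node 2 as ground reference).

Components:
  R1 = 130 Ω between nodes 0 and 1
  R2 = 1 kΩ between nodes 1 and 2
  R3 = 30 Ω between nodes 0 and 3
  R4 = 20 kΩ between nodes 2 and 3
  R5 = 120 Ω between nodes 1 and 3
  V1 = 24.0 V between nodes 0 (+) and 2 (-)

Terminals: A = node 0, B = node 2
Nodal analysis, taking node 2 as the 0 V reference.
Source V1 fixes V_0 = 24 V.
KCL at each unknown node (sum of currents leaving = 0; resistances in Ω):
  Node 1: (V_1 - 24)/130 + (V_1 - 0)/1000 + (V_1 - V_3)/120 = 0
  Node 3: (V_3 - 24)/30 + (V_3 - 0)/20000 + (V_3 - V_1)/120 = 0
Collecting terms (coefficients in siemens):
  0.01703·V_1 - 0.008333·V_3 = 0.1846
  0.04172·V_3 - 0.008333·V_1 = 0.8
Determinant D = (0.01703)(0.04172) - (-0.008333)(-0.008333) = 0.0006408
V_1 = [(0.1846)(0.04172) - (-0.008333)(0.8)]/D = 22.42 V
V_3 = [(0.01703)(0.8) - (0.1846)(-0.008333)]/D = 23.66 V
The requested potential is V_1 = 22.42 V.

Final answer: V_1 = 22.42 V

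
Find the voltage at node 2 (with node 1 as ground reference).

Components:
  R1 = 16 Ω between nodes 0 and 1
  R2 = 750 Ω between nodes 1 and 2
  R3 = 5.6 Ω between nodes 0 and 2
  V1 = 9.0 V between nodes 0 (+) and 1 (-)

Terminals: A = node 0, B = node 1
Nodal analysis, taking node 1 as the 0 V reference.
Source V1 fixes V_0 = 9 V.
KCL at each unknown node (sum of currents leaving = 0; resistances in Ω):
  Node 2: (V_2 - 0)/750 + (V_2 - 9)/5.6 = 0
Collecting terms: 0.1799 × V_2 = 1.607  =>  V_2 = 8.933 V
The requested potential is V_2 = 8.933 V.

Final answer: V_2 = 8.933 V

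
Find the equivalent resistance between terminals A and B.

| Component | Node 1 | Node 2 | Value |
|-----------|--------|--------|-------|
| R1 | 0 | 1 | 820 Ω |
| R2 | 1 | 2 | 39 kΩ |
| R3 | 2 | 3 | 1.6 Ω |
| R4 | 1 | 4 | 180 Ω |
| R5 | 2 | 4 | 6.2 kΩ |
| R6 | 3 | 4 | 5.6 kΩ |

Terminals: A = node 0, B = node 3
The network is not a plain series/parallel combination. Inject a 1 A test current into terminal A (node 0) and return it from terminal B (node 3); then R_eq = V_A / (1 A).
Nodal analysis, taking node 3 as the 0 V reference.
Current source I_test pushes 1 A into node 0 and draws it out of node 3.
KCL at each unknown node (sum of currents leaving = 0; resistances in Ω):
  Node 0: (V_0 - V_1)/820 - 1 = 0
  Node 1: (V_1 - V_0)/820 + (V_1 - V_2)/39000 + (V_1 - V_4)/180 = 0
  Node 2: (V_2 - V_1)/39000 + (V_2 - 0)/1.6 + (V_2 - V_4)/6200 = 0
  Node 4: (V_4 - V_1)/180 + (V_4 - V_2)/6200 + (V_4 - 0)/5600 = 0
Collecting terms (coefficients in siemens):
  0.00122·V_0 - 0.00122·V_1 = 1
  0.006801·V_1 - 0.00122·V_0 - 0.00002564·V_2 - 0.005556·V_4 = 0
  0.6252·V_2 - 0.00002564·V_1 - 0.0001613·V_4 = 0
  0.005895·V_4 - 0.005556·V_1 - 0.0001613·V_2 = 0
Solving these 4 simultaneous equations (Gaussian elimination) gives:
  V_0 = 3711 V, V_1 = 2891 V, V_2 = 0.8215 V, V_4 = 2725 V
R_eq = V_0 / 1 A = 3711 Ω = 3.711 kΩ

Final answer: 3.711 kΩ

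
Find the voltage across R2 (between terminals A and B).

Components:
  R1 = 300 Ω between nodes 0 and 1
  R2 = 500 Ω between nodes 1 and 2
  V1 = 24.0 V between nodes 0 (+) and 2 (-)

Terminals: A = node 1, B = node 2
R1 and R2 are in series across V1 (node 0 → node 1 → node 2), and the output A–B is taken across R2, so this is a voltage divider.
Series current: I = V1/(R1 + R2) = 24/(300 + 500) = 24/800 = 0.03 A
V_R2 = I × R2 = V1 × R2/(R1 + R2) = 24 × 500/800 = 15 V

Final answer: 15 V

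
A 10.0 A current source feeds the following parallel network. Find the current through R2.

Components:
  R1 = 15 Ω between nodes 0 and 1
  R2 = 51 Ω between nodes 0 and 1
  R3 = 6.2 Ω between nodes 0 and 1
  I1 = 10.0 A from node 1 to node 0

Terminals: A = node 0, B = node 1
All resistors sit directly between nodes 0 and 1, so they are in parallel and share one voltage V; the full source current 10 A splits among them.
1/R_par = 1/15 + 1/51 + 1/6.2 = 0.2476 S  =>  R_par = 4.039 Ω
V = I × R_par = 10 × 4.039 = 40.39 V
I_R2 = V/R2 = 40.39/51 = 0.792 A

Final answer: 0.792 A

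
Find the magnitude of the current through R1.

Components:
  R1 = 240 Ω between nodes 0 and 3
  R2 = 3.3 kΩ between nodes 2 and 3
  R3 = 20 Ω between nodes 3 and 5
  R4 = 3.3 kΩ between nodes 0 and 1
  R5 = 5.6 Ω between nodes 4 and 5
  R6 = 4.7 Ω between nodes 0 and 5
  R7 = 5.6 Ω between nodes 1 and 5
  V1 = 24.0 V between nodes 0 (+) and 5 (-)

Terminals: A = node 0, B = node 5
Nodal analysis, taking node 5 as the 0 V reference.
Source V1 fixes V_0 = 24 V.
KCL at each unknown node (sum of currents leaving = 0; resistances in Ω):
  Node 1: (V_1 - 24)/3300 + (V_1 - 0)/5.6 = 0
  Node 2: (V_2 - V_3)/3300 = 0
  Node 3: (V_3 - 24)/240 + (V_3 - V_2)/3300 + (V_3 - 0)/20 = 0
  Node 4: (V_4 - 0)/5.6 = 0
Collecting terms (coefficients in siemens):
  0.1789·V_1 = 0.007273
  0.000303·V_2 - 0.000303·V_3 = 0
  0.05447·V_3 - 0.000303·V_2 = 0.1
  0.1786·V_4 = 0
Solving these 4 simultaneous equations (Gaussian elimination) gives:
  V_1 = 0.04066 V, V_2 = 1.846 V, V_3 = 1.846 V, V_4 = 0 V
I_R1 = (V_0 - V_3)/R1 = (24 - 1.846)/240 = 0.09231 A
|I_R1| = 0.09231 A

Final answer: |I_R1| = 0.09231 A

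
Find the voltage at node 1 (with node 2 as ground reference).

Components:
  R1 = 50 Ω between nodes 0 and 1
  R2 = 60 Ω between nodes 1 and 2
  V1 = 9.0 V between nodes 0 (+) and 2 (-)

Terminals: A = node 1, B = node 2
Nodal analysis, taking node 2 as the 0 V reference.
Source V1 fixes V_0 = 9 V.
KCL at each unknown node (sum of currents leaving = 0; resistances in Ω):
  Node 1: (V_1 - 9)/50 + (V_1 - 0)/60 = 0
Collecting terms: 0.03667 × V_1 = 0.18  =>  V_1 = 4.909 V
The requested potential is V_1 = 4.909 V.

Final answer: V_1 = 4.909 V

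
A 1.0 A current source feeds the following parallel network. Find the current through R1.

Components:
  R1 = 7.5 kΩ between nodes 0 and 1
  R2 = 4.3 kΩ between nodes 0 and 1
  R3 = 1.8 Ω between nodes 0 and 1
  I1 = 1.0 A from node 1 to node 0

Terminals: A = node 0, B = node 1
All resistors sit directly between nodes 0 and 1, so they are in parallel and share one voltage V; the full source current 1 A splits among them.
1/R_par = 1/7500 + 1/4300 + 1/1.8 = 0.5559 S  =>  R_par = 1.799 Ω
V = I × R_par = 1 × 1.799 = 1.799 V
I_R1 = V/R1 = 1.799/7500 = 0.0002398 A

Final answer: 0.0002398 A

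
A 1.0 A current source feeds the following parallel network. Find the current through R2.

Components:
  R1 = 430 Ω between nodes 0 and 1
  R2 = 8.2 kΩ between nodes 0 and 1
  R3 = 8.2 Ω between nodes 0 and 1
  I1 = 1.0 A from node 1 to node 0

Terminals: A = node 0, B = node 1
All resistors sit directly between nodes 0 and 1, so they are in parallel and share one voltage V; the full source current 1 A splits among them.
1/R_par = 1/430 + 1/8200 + 1/8.2 = 0.1244 S  =>  R_par = 8.039 Ω
V = I × R_par = 1 × 8.039 = 8.039 V
I_R2 = V/R2 = 8.039/8200 = 0.0009803 A

Final answer: 0.0009803 A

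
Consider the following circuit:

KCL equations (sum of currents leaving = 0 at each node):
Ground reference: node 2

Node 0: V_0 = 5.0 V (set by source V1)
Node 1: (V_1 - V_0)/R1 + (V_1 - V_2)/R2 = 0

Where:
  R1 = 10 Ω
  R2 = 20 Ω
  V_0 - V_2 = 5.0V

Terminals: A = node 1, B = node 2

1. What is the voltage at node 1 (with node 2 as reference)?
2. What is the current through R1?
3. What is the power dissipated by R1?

Nodal analysis, taking node 2 as the 0 V reference.
Source V1 fixes V_0 = 5 V.
KCL at each unknown node (sum of currents leaving = 0; resistances in Ω):
  Node 1: (V_1 - 5)/10 + (V_1 - 0)/20 = 0
Collecting terms: 0.15 × V_1 = 0.5  =>  V_1 = 3.333 V
Part 1:
  Read off the nodal solution: V_1 = 3.333 V
Part 2:
  I_R1 = (V_0 - V_1)/R1 = (5 - 3.333)/10 = 0.1667 A
  Magnitude: I_R1 = 0.1667 A
Part 3:
  I_R1 = (V_0 - V_1)/R1 = (5 - 3.333)/10 = 0.1667 A
  P_R1 = I_R1² × R1 = (0.1667)² × 10 = 0.2778 W

Final answers:
1. V_1 = 3.333 V
2. I_R1 = 0.1667 A
3. P_R1 = 0.2778 W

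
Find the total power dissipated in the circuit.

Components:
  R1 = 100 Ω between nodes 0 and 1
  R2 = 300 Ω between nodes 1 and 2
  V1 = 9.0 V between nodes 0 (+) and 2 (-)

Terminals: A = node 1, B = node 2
Nodal analysis, taking node 2 as the 0 V reference.
Source V1 fixes V_0 = 9 V.
KCL at each unknown node (sum of currents leaving = 0; resistances in Ω):
  Node 1: (V_1 - 9)/100 + (V_1 - 0)/300 = 0
Collecting terms: 0.01333 × V_1 = 0.09  =>  V_1 = 6.75 V
Power in each resistor, P = (ΔV)²/R:
  P_R1 = (9 - 6.75)²/100 = 0.05063 W
  P_R2 = (6.75 - 0)²/300 = 0.1519 W
P_total = P_R1 + P_R2 = 0.2025 W

Final answer: 0.2025 W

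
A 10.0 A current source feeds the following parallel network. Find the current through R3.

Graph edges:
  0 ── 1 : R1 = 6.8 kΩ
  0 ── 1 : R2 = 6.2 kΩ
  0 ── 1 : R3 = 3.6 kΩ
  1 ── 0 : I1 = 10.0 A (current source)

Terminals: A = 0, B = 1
All resistors sit directly between nodes 0 and 1, so they are in parallel and share one voltage V; the full source current 10 A splits among them.
1/R_par = 1/6800 + 1/6200 + 1/3600 = 0.0005861 S  =>  R_par = 1706 Ω
V = I × R_par = 10 × 1706 = 17060 V
I_R3 = V/R3 = 17060/3600 = 4.739 A

Final answer: 4.739 A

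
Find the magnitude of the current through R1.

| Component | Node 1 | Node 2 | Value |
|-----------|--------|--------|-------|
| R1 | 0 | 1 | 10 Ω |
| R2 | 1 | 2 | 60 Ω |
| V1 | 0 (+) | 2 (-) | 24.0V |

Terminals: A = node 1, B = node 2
Nodal analysis, taking node 2 as the 0 V reference.
Source V1 fixes V_0 = 24 V.
KCL at each unknown node (sum of currents leaving = 0; resistances in Ω):
  Node 1: (V_1 - 24)/10 + (V_1 - 0)/60 = 0
Collecting terms: 0.1167 × V_1 = 2.4  =>  V_1 = 20.57 V
I_R1 = (V_0 - V_1)/R1 = (24 - 20.57)/10 = 0.3429 A
|I_R1| = 0.3429 A

Final answer: |I_R1| = 0.3429 A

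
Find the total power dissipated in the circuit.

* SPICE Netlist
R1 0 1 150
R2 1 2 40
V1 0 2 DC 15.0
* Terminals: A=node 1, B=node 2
Nodal analysis, taking node 2 as the 0 V reference.
Source V1 fixes V_0 = 15 V.
KCL at each unknown node (sum of currents leaving = 0; resistances in Ω):
  Node 1: (V_1 - 15)/150 + (V_1 - 0)/40 = 0
Collecting terms: 0.03167 × V_1 = 0.1  =>  V_1 = 3.158 V
Power in each resistor, P = (ΔV)²/R:
  P_R1 = (15 - 3.158)²/150 = 0.9349 W
  P_R2 = (3.158 - 0)²/40 = 0.2493 W
P_total = P_R1 + P_R2 = 1.184 W

Final answer: 1.184 W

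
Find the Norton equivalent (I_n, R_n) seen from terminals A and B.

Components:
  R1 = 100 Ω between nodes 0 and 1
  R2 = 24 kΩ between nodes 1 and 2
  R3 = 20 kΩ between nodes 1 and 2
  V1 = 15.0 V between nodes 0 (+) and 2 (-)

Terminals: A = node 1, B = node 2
Find the Thévenin equivalent first; then I_n = V_th/R_th and R_n = R_th.
Step 1 — V_th is the open-circuit voltage V_A - V_B (nothing connected across the terminals).
Nodal analysis, taking node 2 as the 0 V reference.
Source V1 fixes V_0 = 15 V.
KCL at each unknown node (sum of currents leaving = 0; resistances in Ω):
  Node 1: (V_1 - 15)/100 + (V_1 - 0)/24000 + (V_1 - 0)/20000 = 0
Collecting terms: 0.01009 × V_1 = 0.15  =>  V_1 = 14.86 V
V_th = V_1 - V_2 = 14.86 - 0 = 14.86 V
Step 2 — R_th: zero the source — replace V1 by a short circuit (node 2 merges into node 0) — and find the resistance seen between A (node 1) and B (node 0).
Reduce the network between node 1 (A) and node 0 (B) by series/parallel combination:
  Rp1 = R1 ‖ R2 ‖ R3 (parallel, all between nodes 0 and 1) = 1/(1/100 + 1/24000 + 1/20000) = 99.09 Ω
R_th = 99.09 Ω
I_n = V_th/R_th = 14.86/99.09 = 0.15 A, and R_n = R_th = 99.09 Ω

Final answer: I_n = 0.15 A, R_n = 99.09 Ω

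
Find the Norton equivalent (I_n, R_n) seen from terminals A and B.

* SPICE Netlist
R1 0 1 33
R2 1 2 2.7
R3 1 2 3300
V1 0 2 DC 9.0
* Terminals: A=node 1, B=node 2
Find the Thévenin equivalent first; then I_n = V_th/R_th and R_n = R_th.
Step 1 — V_th is the open-circuit voltage V_A - V_B (nothing connected across the terminals).
Nodal analysis, taking node 2 as the 0 V reference.
Source V1 fixes V_0 = 9 V.
KCL at each unknown node (sum of currents leaving = 0; resistances in Ω):
  Node 1: (V_1 - 9)/33 + (V_1 - 0)/2.7 + (V_1 - 0)/3300 = 0
Collecting terms: 0.401 × V_1 = 0.2727  =>  V_1 = 0.6802 V
V_th = V_1 - V_2 = 0.6802 - 0 = 0.6802 V
Step 2 — R_th: zero the source — replace V1 by a short circuit (node 2 merges into node 0) — and find the resistance seen between A (node 1) and B (node 0).
Reduce the network between node 1 (A) and node 0 (B) by series/parallel combination:
  Rp1 = R1 ‖ R2 ‖ R3 (parallel, all between nodes 0 and 1) = 1/(1/33 + 1/2.7 + 1/3300) = 2.494 Ω
R_th = 2.494 Ω
I_n = V_th/R_th = 0.6802/2.494 = 0.2727 A, and R_n = R_th = 2.494 Ω

Final answer: I_n = 0.2727 A, R_n = 2.494 Ω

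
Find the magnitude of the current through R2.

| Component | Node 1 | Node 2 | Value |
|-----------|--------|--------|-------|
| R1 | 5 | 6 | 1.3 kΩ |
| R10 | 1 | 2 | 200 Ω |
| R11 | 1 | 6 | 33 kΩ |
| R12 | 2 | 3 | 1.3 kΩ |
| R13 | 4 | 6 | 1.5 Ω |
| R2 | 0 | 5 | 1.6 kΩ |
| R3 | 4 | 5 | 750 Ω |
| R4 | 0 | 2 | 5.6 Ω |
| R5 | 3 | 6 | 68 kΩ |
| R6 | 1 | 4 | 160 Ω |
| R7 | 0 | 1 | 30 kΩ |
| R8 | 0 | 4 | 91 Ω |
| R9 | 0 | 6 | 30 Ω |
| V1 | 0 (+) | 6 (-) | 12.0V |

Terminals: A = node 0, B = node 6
Nodal analysis, taking node 6 as the 0 V reference.
Source V1 fixes V_0 = 12 V.
KCL at each unknown node (sum of currents leaving = 0; resistances in Ω):
  Node 1: (V_1 - V_4)/160 + (V_1 - 12)/30000 + (V_1 - V_2)/200 + (V_1 - 0)/33000 = 0
  Node 2: (V_2 - 12)/5.6 + (V_2 - V_1)/200 + (V_2 - V_3)/1300 = 0
  Node 3: (V_3 - 0)/68000 + (V_3 - V_2)/1300 = 0
  Node 4: (V_4 - V_5)/750 + (V_4 - V_1)/160 + (V_4 - 12)/91 + (V_4 - 0)/1.5 = 0
  Node 5: (V_5 - 0)/1300 + (V_5 - 12)/1600 + (V_5 - V_4)/750 = 0
Collecting terms (coefficients in siemens):
  0.01131·V_1 - 0.005·V_2 - 0.00625·V_4 = 0.0004
  0.1843·V_2 - 0.005·V_1 - 0.0007692·V_3 = 2.143
  0.0007839·V_3 - 0.0007692·V_2 = 0
  0.6852·V_4 - 0.00625·V_1 - 0.001333·V_5 = 0.1319
  0.002728·V_5 - 0.001333·V_4 = 0.0075
Solving these 5 simultaneous equations (Gaussian elimination) gives:
  V_1 = 5.395 V, V_2 = 11.82 V, V_3 = 11.6 V, V_4 = 0.2472 V
  V_5 = 2.871 V
I_R2 = (V_0 - V_5)/R2 = (12 - 2.871)/1600 = 0.005706 A
|I_R2| = 0.005706 A

Final answer: |I_R2| = 0.005706 A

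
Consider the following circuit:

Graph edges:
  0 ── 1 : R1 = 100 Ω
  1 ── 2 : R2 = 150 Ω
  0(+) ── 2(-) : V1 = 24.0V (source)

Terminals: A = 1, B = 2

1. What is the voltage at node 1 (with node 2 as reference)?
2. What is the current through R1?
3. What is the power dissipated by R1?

Nodal analysis, taking node 2 as the 0 V reference.
Source V1 fixes V_0 = 24 V.
KCL at each unknown node (sum of currents leaving = 0; resistances in Ω):
  Node 1: (V_1 - 24)/100 + (V_1 - 0)/150 = 0
Collecting terms: 0.01667 × V_1 = 0.24  =>  V_1 = 14.4 V
Part 1:
  Read off the nodal solution: V_1 = 14.4 V
Part 2:
  I_R1 = (V_0 - V_1)/R1 = (24 - 14.4)/100 = 0.096 A
  Magnitude: I_R1 = 0.096 A
Part 3:
  I_R1 = (V_0 - V_1)/R1 = (24 - 14.4)/100 = 0.096 A
  P_R1 = I_R1² × R1 = (0.096)² × 100 = 0.9216 W

Final answers:
1. V_1 = 14.4 V
2. I_R1 = 0.096 A
3. P_R1 = 0.9216 W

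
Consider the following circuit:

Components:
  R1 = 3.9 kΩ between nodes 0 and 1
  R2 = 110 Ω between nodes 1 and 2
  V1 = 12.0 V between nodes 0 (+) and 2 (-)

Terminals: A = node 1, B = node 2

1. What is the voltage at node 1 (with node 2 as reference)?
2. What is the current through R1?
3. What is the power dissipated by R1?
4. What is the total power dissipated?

Nodal analysis, taking node 2 as the 0 V reference.
Source V1 fixes V_0 = 12 V.
KCL at each unknown node (sum of currents leaving = 0; resistances in Ω):
  Node 1: (V_1 - 12)/3900 + (V_1 - 0)/110 = 0
Collecting terms: 0.009347 × V_1 = 0.003077  =>  V_1 = 0.3292 V
Part 1:
  Read off the nodal solution: V_1 = 0.3292 V
Part 2:
  I_R1 = (V_0 - V_1)/R1 = (12 - 0.3292)/3900 = 0.002993 A
  Magnitude: I_R1 = 0.002993 A
Part 3:
  I_R1 = (V_0 - V_1)/R1 = (12 - 0.3292)/3900 = 0.002993 A
  P_R1 = I_R1² × R1 = (0.002993)² × 3900 = 0.03493 W
Part 4:
  Power in each resistor, P = (ΔV)²/R:
    P_R1 = (12 - 0.3292)²/3900 = 0.03493 W
    P_R2 = (0.3292 - 0)²/110 = 0.0009851 W
  P_total = P_R1 + P_R2 = 0.03591 W

Final answers:
1. V_1 = 0.3292 V
2. I_R1 = 0.002993 A
3. P_R1 = 0.03493 W
4. P_total = 0.03591 W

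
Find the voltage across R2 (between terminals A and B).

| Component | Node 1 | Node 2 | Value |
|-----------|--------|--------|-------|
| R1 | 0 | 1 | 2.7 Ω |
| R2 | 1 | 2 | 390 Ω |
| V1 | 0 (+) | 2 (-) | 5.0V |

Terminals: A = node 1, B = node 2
R1 and R2 are in series across V1 (node 0 → node 1 → node 2), and the output A–B is taken across R2, so this is a voltage divider.
Series current: I = V1/(R1 + R2) = 5/(2.7 + 390) = 5/392.7 = 0.01273 A
V_R2 = I × R2 = V1 × R2/(R1 + R2) = 5 × 390/392.7 = 4.966 V

Final answer: 4.966 V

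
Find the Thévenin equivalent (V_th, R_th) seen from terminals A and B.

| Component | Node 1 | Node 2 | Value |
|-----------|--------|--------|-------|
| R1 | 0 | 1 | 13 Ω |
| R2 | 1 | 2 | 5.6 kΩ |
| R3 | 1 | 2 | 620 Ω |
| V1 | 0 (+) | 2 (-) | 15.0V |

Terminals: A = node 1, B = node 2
Step 1 — V_th is the open-circuit voltage V_A - V_B (nothing connected across the terminals).
Nodal analysis, taking node 2 as the 0 V reference.
Source V1 fixes V_0 = 15 V.
KCL at each unknown node (sum of currents leaving = 0; resistances in Ω):
  Node 1: (V_1 - 15)/13 + (V_1 - 0)/5600 + (V_1 - 0)/620 = 0
Collecting terms: 0.07871 × V_1 = 1.154  =>  V_1 = 14.66 V
V_th = V_1 - V_2 = 14.66 - 0 = 14.66 V
Step 2 — R_th: zero the source — replace V1 by a short circuit (node 2 merges into node 0) — and find the resistance seen between A (node 1) and B (node 0).
Reduce the network between node 1 (A) and node 0 (B) by series/parallel combination:
  Rp1 = R1 ‖ R2 ‖ R3 (parallel, all between nodes 0 and 1) = 1/(1/13 + 1/5600 + 1/620) = 12.7 Ω
R_th = 12.7 Ω

Final answer: V_th = 14.66 V, R_th = 12.7 Ω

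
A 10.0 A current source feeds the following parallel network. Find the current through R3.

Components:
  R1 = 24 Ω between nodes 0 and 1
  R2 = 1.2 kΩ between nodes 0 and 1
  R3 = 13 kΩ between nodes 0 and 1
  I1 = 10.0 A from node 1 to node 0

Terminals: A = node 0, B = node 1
All resistors sit directly between nodes 0 and 1, so they are in parallel and share one voltage V; the full source current 10 A splits among them.
1/R_par = 1/24 + 1/1200 + 1/13000 = 0.04258 S  =>  R_par = 23.49 Ω
V = I × R_par = 10 × 23.49 = 234.9 V
I_R3 = V/R3 = 234.9/13000 = 0.01807 A

Final answer: 0.01807 A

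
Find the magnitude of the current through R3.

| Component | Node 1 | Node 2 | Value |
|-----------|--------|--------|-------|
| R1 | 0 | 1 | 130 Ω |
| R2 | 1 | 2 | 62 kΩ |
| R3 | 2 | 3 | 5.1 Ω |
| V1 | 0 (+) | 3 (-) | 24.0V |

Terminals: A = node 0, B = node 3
Nodal analysis, taking node 3 as the 0 V reference.
Source V1 fixes V_0 = 24 V.
KCL at each unknown node (sum of currents leaving = 0; resistances in Ω):
  Node 1: (V_1 - 24)/130 + (V_1 - V_2)/62000 = 0
  Node 2: (V_2 - V_1)/62000 + (V_2 - 0)/5.1 = 0
Collecting terms (coefficients in siemens):
  0.007708·V_1 - 0.00001613·V_2 = 0.1846
  0.1961·V_2 - 0.00001613·V_1 = 0
Determinant D = (0.007708)(0.1961) - (-0.00001613)(-0.00001613) = 0.001512
V_1 = [(0.1846)(0.1961) - (-0.00001613)(0)]/D = 23.95 V
V_2 = [(0.007708)(0) - (0.1846)(-0.00001613)]/D = 0.00197 V
I_R3 = (V_2 - V_3)/R3 = (0.00197 - 0)/5.1 = 0.0003863 A
|I_R3| = 0.0003863 A

Final answer: |I_R3| = 0.0003863 A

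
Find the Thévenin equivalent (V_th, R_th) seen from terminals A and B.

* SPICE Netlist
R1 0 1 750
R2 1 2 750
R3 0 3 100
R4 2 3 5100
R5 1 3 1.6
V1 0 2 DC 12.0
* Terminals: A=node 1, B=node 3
Step 1 — V_th is the open-circuit voltage V_A - V_B (nothing connected across the terminals).
Nodal analysis, taking node 2 as the 0 V reference.
Source V1 fixes V_0 = 12 V.
KCL at each unknown node (sum of currents leaving = 0; resistances in Ω):
  Node 1: (V_1 - 12)/750 + (V_1 - 0)/750 + (V_1 - V_3)/1.6 = 0
  Node 3: (V_3 - 12)/100 + (V_3 - 0)/5100 + (V_3 - V_1)/1.6 = 0
Collecting terms (coefficients in siemens):
  0.6277·V_1 - 0.625·V_3 = 0.016
  0.6352·V_3 - 0.625·V_1 = 0.12
Determinant D = (0.6277)(0.6352) - (-0.625)(-0.625) = 0.008066
V_1 = [(0.016)(0.6352) - (-0.625)(0.12)]/D = 10.56 V
V_3 = [(0.6277)(0.12) - (0.016)(-0.625)]/D = 10.58 V
V_th = V_1 - V_3 = 10.56 - 10.58 = -0.01945 V
Step 2 — R_th: zero the source — replace V1 by a short circuit (node 2 merges into node 0) — and find the resistance seen between A (node 1) and B (node 3).
Reduce the network between node 1 (A) and node 3 (B) by series/parallel combination:
  Rp1 = R1 ‖ R2 (parallel, both between nodes 0 and 1) = 1/(1/750 + 1/750) = 375 Ω
  Rp2 = R3 ‖ R4 (parallel, both between nodes 0 and 3) = 1/(1/100 + 1/5100) = 98.08 Ω
  Rs1 = Rp1 + Rp2 (series, joined only at node 0) = 375 + 98.08 = 473.1 Ω
  Rp3 = R5 ‖ Rs1 (parallel, both between nodes 1 and 3) = 1/(1/1.6 + 1/473.1) = 1.595 Ω
R_th = 1.595 Ω

Final answer: V_th = -0.01945 V, R_th = 1.595 Ω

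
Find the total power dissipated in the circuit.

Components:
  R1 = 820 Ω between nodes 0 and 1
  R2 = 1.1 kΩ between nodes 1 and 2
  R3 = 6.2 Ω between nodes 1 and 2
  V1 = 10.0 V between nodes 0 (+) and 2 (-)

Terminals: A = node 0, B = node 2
Nodal analysis, taking node 2 as the 0 V reference.
Source V1 fixes V_0 = 10 V.
KCL at each unknown node (sum of currents leaving = 0; resistances in Ω):
  Node 1: (V_1 - 10)/820 + (V_1 - 0)/1100 + (V_1 - 0)/6.2 = 0
Collecting terms: 0.1634 × V_1 = 0.0122  =>  V_1 = 0.07462 V
Power in each resistor, P = (ΔV)²/R:
  P_R1 = (10 - 0.07462)²/820 = 0.1201 W
  P_R2 = (0.07462 - 0)²/1100 = 0.000005063 W
  P_R3 = (0.07462 - 0)²/6.2 = 0.0008982 W
P_total = P_R1 + P_R2 + P_R3 = 0.121 W

Final answer: 0.121 W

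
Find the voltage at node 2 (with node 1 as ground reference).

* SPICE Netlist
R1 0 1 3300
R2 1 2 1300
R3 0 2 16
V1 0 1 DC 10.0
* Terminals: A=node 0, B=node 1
Nodal analysis, taking node 1 as the 0 V reference.
Source V1 fixes V_0 = 10 V.
KCL at each unknown node (sum of currents leaving = 0; resistances in Ω):
  Node 2: (V_2 - 0)/1300 + (V_2 - 10)/16 = 0
Collecting terms: 0.06327 × V_2 = 0.625  =>  V_2 = 9.878 V
The requested potential is V_2 = 9.878 V.

Final answer: V_2 = 9.878 V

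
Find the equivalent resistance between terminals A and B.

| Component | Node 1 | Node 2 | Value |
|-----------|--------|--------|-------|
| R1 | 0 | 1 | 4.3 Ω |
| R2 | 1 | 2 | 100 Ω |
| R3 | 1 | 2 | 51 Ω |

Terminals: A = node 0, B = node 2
Reduce the network between node 0 (A) and node 2 (B) by series/parallel combination:
  Rp1 = R2 ‖ R3 (parallel, both between nodes 1 and 2) = 1/(1/100 + 1/51) = 33.77 Ω
  Rs1 = R1 + Rp1 (series, joined only at node 1) = 4.3 + 33.77 = 38.07 Ω
R_eq = 38.07 Ω

Final answer: 38.07 Ω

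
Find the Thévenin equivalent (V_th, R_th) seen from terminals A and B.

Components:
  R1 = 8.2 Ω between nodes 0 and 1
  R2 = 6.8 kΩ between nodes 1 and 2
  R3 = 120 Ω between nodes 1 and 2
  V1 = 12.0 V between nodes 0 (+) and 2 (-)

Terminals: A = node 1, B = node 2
Step 1 — V_th is the open-circuit voltage V_A - V_B (nothing connected across the terminals).
Nodal analysis, taking node 2 as the 0 V reference.
Source V1 fixes V_0 = 12 V.
KCL at each unknown node (sum of currents leaving = 0; resistances in Ω):
  Node 1: (V_1 - 12)/8.2 + (V_1 - 0)/6800 + (V_1 - 0)/120 = 0
Collecting terms: 0.1304 × V_1 = 1.463  =>  V_1 = 11.22 V
V_th = V_1 - V_2 = 11.22 - 0 = 11.22 V
Step 2 — R_th: zero the source — replace V1 by a short circuit (node 2 merges into node 0) — and find the resistance seen between A (node 1) and B (node 0).
Reduce the network between node 1 (A) and node 0 (B) by series/parallel combination:
  Rp1 = R1 ‖ R2 ‖ R3 (parallel, all between nodes 0 and 1) = 1/(1/8.2 + 1/6800 + 1/120) = 7.667 Ω
R_th = 7.667 Ω

Final answer: V_th = 11.22 V, R_th = 7.667 Ω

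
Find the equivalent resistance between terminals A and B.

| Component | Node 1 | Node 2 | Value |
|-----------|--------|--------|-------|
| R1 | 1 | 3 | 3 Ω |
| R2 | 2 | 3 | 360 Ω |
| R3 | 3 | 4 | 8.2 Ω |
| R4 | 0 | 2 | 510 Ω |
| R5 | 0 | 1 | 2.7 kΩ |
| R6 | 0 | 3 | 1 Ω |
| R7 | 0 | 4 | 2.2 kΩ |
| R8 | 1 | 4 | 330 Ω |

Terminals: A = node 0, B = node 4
The network is not a plain series/parallel combination. Inject a 1 A test current into terminal A (node 0) and return it from terminal B (node 4); then R_eq = V_A / (1 A).
Nodal analysis, taking node 4 as the 0 V reference.
Current source I_test pushes 1 A into node 0 and draws it out of node 4.
KCL at each unknown node (sum of currents leaving = 0; resistances in Ω):
  Node 0: (V_0 - V_2)/510 + (V_0 - V_1)/2700 + (V_0 - V_3)/1 + (V_0 - 0)/2200 - 1 = 0
  Node 1: (V_1 - V_0)/2700 + (V_1 - V_3)/3 + (V_1 - 0)/330 = 0
  Node 2: (V_2 - V_0)/510 + (V_2 - V_3)/360 = 0
  Node 3: (V_3 - V_0)/1 + (V_3 - V_1)/3 + (V_3 - V_2)/360 + (V_3 - 0)/8.2 = 0
Collecting terms (coefficients in siemens):
  1.003·V_0 - 0.0003704·V_1 - 0.001961·V_2 - 1·V_3 = 1
  0.3367·V_1 - 0.0003704·V_0 - 0.3333·V_3 = 0
  0.004739·V_2 - 0.001961·V_0 - 0.002778·V_3 = 0
  1.458·V_3 - 1·V_0 - 0.3333·V_1 - 0.002778·V_2 = 0
Solving these 4 simultaneous equations (Gaussian elimination) gives:
  V_0 = 8.965 V, V_1 = 7.9 V, V_2 = 8.382 V, V_3 = 7.97 V
R_eq = V_0 / 1 A = 8.965 Ω

Final answer: 8.965 Ω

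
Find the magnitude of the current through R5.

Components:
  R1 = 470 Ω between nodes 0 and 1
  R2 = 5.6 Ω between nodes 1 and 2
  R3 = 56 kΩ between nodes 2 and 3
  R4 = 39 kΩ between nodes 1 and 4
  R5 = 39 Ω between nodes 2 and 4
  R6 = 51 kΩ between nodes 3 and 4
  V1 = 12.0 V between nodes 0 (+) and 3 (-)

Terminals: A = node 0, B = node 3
Nodal analysis, taking node 3 as the 0 V reference.
Source V1 fixes V_0 = 12 V.
KCL at each unknown node (sum of currents leaving = 0; resistances in Ω):
  Node 1: (V_1 - 12)/470 + (V_1 - V_2)/5.6 + (V_1 - V_4)/39000 = 0
  Node 2: (V_2 - V_1)/5.6 + (V_2 - 0)/56000 + (V_2 - V_4)/39 = 0
  Node 4: (V_4 - V_1)/39000 + (V_4 - V_2)/39 + (V_4 - 0)/51000 = 0
Collecting terms (coefficients in siemens):
  0.1807·V_1 - 0.1786·V_2 - 0.00002564·V_4 = 0.02553
  0.2042·V_2 - 0.1786·V_1 - 0.02564·V_4 = 0
  0.02569·V_4 - 0.00002564·V_1 - 0.02564·V_2 = 0
Solving these 3 simultaneous equations (Gaussian elimination) gives:
  V_1 = 11.79 V, V_2 = 11.79 V, V_4 = 11.78 V
I_R5 = (V_2 - V_4)/R5 = (11.79 - 11.78)/39 = 0.0002307 A
|I_R5| = 0.0002307 A

Final answer: |I_R5| = 0.0002307 A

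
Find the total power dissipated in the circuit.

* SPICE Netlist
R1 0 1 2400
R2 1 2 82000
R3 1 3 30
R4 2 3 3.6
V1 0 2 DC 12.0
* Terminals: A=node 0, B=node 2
Nodal analysis, taking node 2 as the 0 V reference.
Source V1 fixes V_0 = 12 V.
KCL at each unknown node (sum of currents leaving = 0; resistances in Ω):
  Node 1: (V_1 - 12)/2400 + (V_1 - 0)/82000 + (V_1 - V_3)/30 = 0
  Node 3: (V_3 - V_1)/30 + (V_3 - 0)/3.6 = 0
Collecting terms (coefficients in siemens):
  0.03376·V_1 - 0.03333·V_3 = 0.005
  0.3111·V_3 - 0.03333·V_1 = 0
Determinant D = (0.03376)(0.3111) - (-0.03333)(-0.03333) = 0.009393
V_1 = [(0.005)(0.3111) - (-0.03333)(0)]/D = 0.1656 V
V_3 = [(0.03376)(0) - (0.005)(-0.03333)]/D = 0.01774 V
Power in each resistor, P = (ΔV)²/R:
  P_R1 = (12 - 0.1656)²/2400 = 0.05836 W
  P_R2 = (0.1656 - 0)²/82000 = 0.0000003345 W
  P_R3 = (0.1656 - 0.01774)²/30 = 0.0007288 W
  P_R4 = (0 - 0.01774)²/3.6 = 0.00008746 W
P_total = P_R1 + P_R2 + P_R3 + P_R4 = 0.05917 W

Final answer: 0.05917 W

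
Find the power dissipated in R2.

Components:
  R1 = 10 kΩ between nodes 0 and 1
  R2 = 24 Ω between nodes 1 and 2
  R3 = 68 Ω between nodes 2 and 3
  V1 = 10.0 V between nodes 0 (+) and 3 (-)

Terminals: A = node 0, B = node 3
Nodal analysis, taking node 3 as the 0 V reference.
Source V1 fixes V_0 = 10 V.
KCL at each unknown node (sum of currents leaving = 0; resistances in Ω):
  Node 1: (V_1 - 10)/10000 + (V_1 - V_2)/24 = 0
  Node 2: (V_2 - V_1)/24 + (V_2 - 0)/68 = 0
Collecting terms (coefficients in siemens):
  0.04177·V_1 - 0.04167·V_2 = 0.001
  0.05637·V_2 - 0.04167·V_1 = 0
Determinant D = (0.04177)(0.05637) - (-0.04167)(-0.04167) = 0.0006184
V_1 = [(0.001)(0.05637) - (-0.04167)(0)]/D = 0.09116 V
V_2 = [(0.04177)(0) - (0.001)(-0.04167)]/D = 0.06738 V
I_R2 = (V_1 - V_2)/R2 = (0.09116 - 0.06738)/24 = 0.0009909 A
P_R2 = I_R2² × R2 = (0.0009909)² × 24 = 0.00002356 W

Final answer: 2.356e-05 W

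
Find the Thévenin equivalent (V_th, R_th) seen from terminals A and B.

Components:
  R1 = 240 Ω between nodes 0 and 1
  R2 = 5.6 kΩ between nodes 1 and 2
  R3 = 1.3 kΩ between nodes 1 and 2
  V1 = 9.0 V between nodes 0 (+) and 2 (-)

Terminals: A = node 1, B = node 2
Step 1 — V_th is the open-circuit voltage V_A - V_B (nothing connected across the terminals).
Nodal analysis, taking node 2 as the 0 V reference.
Source V1 fixes V_0 = 9 V.
KCL at each unknown node (sum of currents leaving = 0; resistances in Ω):
  Node 1: (V_1 - 9)/240 + (V_1 - 0)/5600 + (V_1 - 0)/1300 = 0
Collecting terms: 0.005114 × V_1 = 0.0375  =>  V_1 = 7.332 V
V_th = V_1 - V_2 = 7.332 - 0 = 7.332 V
Step 2 — R_th: zero the source — replace V1 by a short circuit (node 2 merges into node 0) — and find the resistance seen between A (node 1) and B (node 0).
Reduce the network between node 1 (A) and node 0 (B) by series/parallel combination:
  Rp1 = R1 ‖ R2 ‖ R3 (parallel, all between nodes 0 and 1) = 1/(1/240 + 1/5600 + 1/1300) = 195.5 Ω
R_th = 195.5 Ω

Final answer: V_th = 7.332 V, R_th = 195.5 Ω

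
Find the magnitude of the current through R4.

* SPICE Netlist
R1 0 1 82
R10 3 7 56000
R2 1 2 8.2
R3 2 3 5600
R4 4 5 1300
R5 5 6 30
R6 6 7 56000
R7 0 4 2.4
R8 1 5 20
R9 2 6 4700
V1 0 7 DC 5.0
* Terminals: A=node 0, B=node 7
Nodal analysis, taking node 7 as the 0 V reference.
Source V1 fixes V_0 = 5 V.
KCL at each unknown node (sum of currents leaving = 0; resistances in Ω):
  Node 1: (V_1 - 5)/82 + (V_1 - V_2)/8.2 + (V_1 - V_5)/20 = 0
  Node 2: (V_2 - V_1)/8.2 + (V_2 - V_3)/5600 + (V_2 - V_6)/4700 = 0
  Node 3: (V_3 - V_2)/5600 + (V_3 - 0)/56000 = 0
  Node 4: (V_4 - V_5)/1300 + (V_4 - 5)/2.4 = 0
  Node 5: (V_5 - V_4)/1300 + (V_5 - V_6)/30 + (V_5 - V_1)/20 = 0
  Node 6: (V_6 - V_5)/30 + (V_6 - 0)/56000 + (V_6 - V_2)/4700 = 0
Collecting terms (coefficients in siemens):
  0.1841·V_1 - 0.122·V_2 - 0.05·V_5 = 0.06098
  0.1223·V_2 - 0.122·V_1 - 0.0001786·V_3 - 0.0002128·V_6 = 0
  0.0001964·V_3 - 0.0001786·V_2 = 0
  0.4174·V_4 - 0.0007692·V_5 = 2.083
  0.0841·V_5 - 0.05·V_1 - 0.0007692·V_4 - 0.03333·V_6 = 0
  0.03356·V_6 - 0.0002128·V_2 - 0.03333·V_5 = 0
Solving these 6 simultaneous equations (Gaussian elimination) gives:
  V_1 = 4.987 V, V_2 = 4.986 V, V_3 = 4.533 V, V_4 = 5 V
  V_5 = 4.985 V, V_6 = 4.983 V
I_R4 = (V_4 - V_5)/R4 = (5 - 4.985)/1300 = 0.00001118 A
|I_R4| = 0.00001118 A

Final answer: |I_R4| = 1.118e-05 A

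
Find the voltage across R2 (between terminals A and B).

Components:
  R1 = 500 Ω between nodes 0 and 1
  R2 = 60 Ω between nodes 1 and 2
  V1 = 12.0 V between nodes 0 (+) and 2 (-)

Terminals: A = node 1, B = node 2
R1 and R2 are in series across V1 (node 0 → node 1 → node 2), and the output A–B is taken across R2, so this is a voltage divider.
Series current: I = V1/(R1 + R2) = 12/(500 + 60) = 12/560 = 0.02143 A
V_R2 = I × R2 = V1 × R2/(R1 + R2) = 12 × 60/560 = 1.286 V

Final answer: 1.286 V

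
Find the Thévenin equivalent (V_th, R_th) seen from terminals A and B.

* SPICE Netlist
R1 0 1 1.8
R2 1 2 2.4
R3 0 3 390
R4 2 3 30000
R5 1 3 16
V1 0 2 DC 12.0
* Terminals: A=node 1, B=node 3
Step 1 — V_th is the open-circuit voltage V_A - V_B (nothing connected across the terminals).
Nodal analysis, taking node 2 as the 0 V reference.
Source V1 fixes V_0 = 12 V.
KCL at each unknown node (sum of currents leaving = 0; resistances in Ω):
  Node 1: (V_1 - 12)/1.8 + (V_1 - 0)/2.4 + (V_1 - V_3)/16 = 0
  Node 3: (V_3 - 12)/390 + (V_3 - 0)/30000 + (V_3 - V_1)/16 = 0
Collecting terms (coefficients in siemens):
  1.035·V_1 - 0.0625·V_3 = 6.667
  0.0651·V_3 - 0.0625·V_1 = 0.03077
Determinant D = (1.035)(0.0651) - (-0.0625)(-0.0625) = 0.06345
V_1 = [(6.667)(0.0651) - (-0.0625)(0.03077)]/D = 6.87 V
V_3 = [(1.035)(0.03077) - (6.667)(-0.0625)]/D = 7.068 V
V_th = V_1 - V_3 = 6.87 - 7.068 = -0.1985 V
Step 2 — R_th: zero the source — replace V1 by a short circuit (node 2 merges into node 0) — and find the resistance seen between A (node 1) and B (node 3).
Reduce the network between node 1 (A) and node 3 (B) by series/parallel combination:
  Rp1 = R1 ‖ R2 (parallel, both between nodes 0 and 1) = 1/(1/1.8 + 1/2.4) = 1.029 Ω
  Rp2 = R3 ‖ R4 (parallel, both between nodes 0 and 3) = 1/(1/390 + 1/30000) = 385 Ω
  Rs1 = Rp1 + Rp2 (series, joined only at node 0) = 1.029 + 385 = 386 Ω
  Rp3 = R5 ‖ Rs1 (parallel, both between nodes 1 and 3) = 1/(1/16 + 1/386) = 15.36 Ω
R_th = 15.36 Ω

Final answer: V_th = -0.1985 V, R_th = 15.36 Ω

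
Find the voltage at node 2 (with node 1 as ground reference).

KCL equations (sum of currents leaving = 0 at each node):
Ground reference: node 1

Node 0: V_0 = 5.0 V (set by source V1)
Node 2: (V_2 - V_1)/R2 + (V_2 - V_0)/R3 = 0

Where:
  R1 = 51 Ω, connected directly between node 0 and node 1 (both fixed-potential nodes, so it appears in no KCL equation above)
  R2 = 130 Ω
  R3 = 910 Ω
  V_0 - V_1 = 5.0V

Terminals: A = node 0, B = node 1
Nodal analysis, taking node 1 as the 0 V reference.
Source V1 fixes V_0 = 5 V.
KCL at each unknown node (sum of currents leaving = 0; resistances in Ω):
  Node 2: (V_2 - 0)/130 + (V_2 - 5)/910 = 0
Collecting terms: 0.008791 × V_2 = 0.005495  =>  V_2 = 0.625 V
The requested potential is V_2 = 0.625 V.

Final answer: V_2 = 0.625 V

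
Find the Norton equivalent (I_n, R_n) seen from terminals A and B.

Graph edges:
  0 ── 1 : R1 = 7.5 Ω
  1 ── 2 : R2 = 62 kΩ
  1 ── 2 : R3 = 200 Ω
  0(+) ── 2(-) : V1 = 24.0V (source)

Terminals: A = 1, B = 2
Find the Thévenin equivalent first; then I_n = V_th/R_th and R_n = R_th.
Step 1 — V_th is the open-circuit voltage V_A - V_B (nothing connected across the terminals).
Nodal analysis, taking node 2 as the 0 V reference.
Source V1 fixes V_0 = 24 V.
KCL at each unknown node (sum of currents leaving = 0; resistances in Ω):
  Node 1: (V_1 - 24)/7.5 + (V_1 - 0)/62000 + (V_1 - 0)/200 = 0
Collecting terms: 0.1383 × V_1 = 3.2  =>  V_1 = 23.13 V
V_th = V_1 - V_2 = 23.13 - 0 = 23.13 V
Step 2 — R_th: zero the source — replace V1 by a short circuit (node 2 merges into node 0) — and find the resistance seen between A (node 1) and B (node 0).
Reduce the network between node 1 (A) and node 0 (B) by series/parallel combination:
  Rp1 = R1 ‖ R2 ‖ R3 (parallel, all between nodes 0 and 1) = 1/(1/7.5 + 1/62000 + 1/200) = 7.228 Ω
R_th = 7.228 Ω
I_n = V_th/R_th = 23.13/7.228 = 3.2 A, and R_n = R_th = 7.228 Ω

Final answer: I_n = 3.2 A, R_n = 7.228 Ω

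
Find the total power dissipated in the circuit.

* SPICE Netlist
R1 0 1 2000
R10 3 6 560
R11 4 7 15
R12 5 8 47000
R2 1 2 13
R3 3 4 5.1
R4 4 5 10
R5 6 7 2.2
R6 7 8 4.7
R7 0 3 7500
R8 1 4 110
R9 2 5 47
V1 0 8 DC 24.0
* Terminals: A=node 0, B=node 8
Nodal analysis, taking node 8 as the 0 V reference.
Source V1 fixes V_0 = 24 V.
KCL at each unknown node (sum of currents leaving = 0; resistances in Ω):
  Node 1: (V_1 - 24)/2000 + (V_1 - V_2)/13 + (V_1 - V_4)/110 = 0
  Node 2: (V_2 - V_1)/13 + (V_2 - V_5)/47 = 0
  Node 3: (V_3 - V_4)/5.1 + (V_3 - 24)/7500 + (V_3 - V_6)/560 = 0
  Node 4: (V_4 - V_3)/5.1 + (V_4 - V_5)/10 + (V_4 - V_1)/110 + (V_4 - V_7)/15 = 0
  Node 5: (V_5 - V_4)/10 + (V_5 - V_2)/47 + (V_5 - 0)/47000 = 0
  Node 6: (V_6 - V_7)/2.2 + (V_6 - V_3)/560 = 0
  Node 7: (V_7 - V_6)/2.2 + (V_7 - 0)/4.7 + (V_7 - V_4)/15 = 0
Collecting terms (coefficients in siemens):
  0.08651·V_1 - 0.07692·V_2 - 0.009091·V_4 = 0.012
  0.0982·V_2 - 0.07692·V_1 - 0.02128·V_5 = 0
  0.198·V_3 - 0.1961·V_4 - 0.001786·V_6 = 0.0032
  0.3718·V_4 - 0.009091·V_1 - 0.1961·V_3 - 0.1·V_5 - 0.06667·V_7 = 0
  0.1213·V_5 - 0.02128·V_2 - 0.1·V_4 = 0
  0.4563·V_6 - 0.001786·V_3 - 0.4545·V_7 = 0
  0.734·V_7 - 0.06667·V_4 - 0.4545·V_6 = 0
Solving these 7 simultaneous equations (Gaussian elimination) gives:
  V_1 = 0.7813 V, V_2 = 0.689 V, V_3 = 0.2987 V, V_4 = 0.2847 V
  V_5 = 0.3556 V, V_6 = 0.07028 V, V_7 = 0.06938 V
Power in each resistor, P = (ΔV)²/R:
  P_R1 = (24 - 0.7813)²/2000 = 0.2696 W
  P_R2 = (0.7813 - 0.689)²/13 = 0.0006544 W
  P_R3 = (0.2987 - 0.2847)²/5.1 = 0.00003863 W
  P_R4 = (0.2847 - 0.3556)²/10 = 0.0005023 W
  P_R5 = (0.07028 - 0.06938)²/2.2 = 0.0000003661 W
  P_R6 = (0.06938 - 0)²/4.7 = 0.001024 W
  P_R7 = (24 - 0.2987)²/7500 = 0.0749 W
  P_R8 = (0.7813 - 0.2847)²/110 = 0.002242 W
  P_R9 = (0.689 - 0.3556)²/47 = 0.002366 W
  P_R10 = (0.2987 - 0.07028)²/560 = 0.00009319 W
  P_R11 = (0.2847 - 0.06938)²/15 = 0.003091 W
  P_R12 = (0.3556 - 0)²/47000 = 0.00000269 W
P_total = P_R1 + P_R2 + P_R3 + P_R4 + P_R5 + P_R6 + P_R7 + P_R8 + P_R9 + P_R10 + P_R11 + P_R12 = 0.3545 W

Final answer: 0.3545 W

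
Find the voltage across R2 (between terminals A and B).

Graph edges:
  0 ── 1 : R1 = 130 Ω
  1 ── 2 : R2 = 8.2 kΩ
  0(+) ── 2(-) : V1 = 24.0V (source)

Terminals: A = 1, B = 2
R1 and R2 are in series across V1 (node 0 → node 1 → node 2), and the output A–B is taken across R2, so this is a voltage divider.
Series current: I = V1/(R1 + R2) = 24/(130 + 8200) = 24/8330 = 0.002881 A
V_R2 = I × R2 = V1 × R2/(R1 + R2) = 24 × 8200/8330 = 23.63 V

Final answer: 23.63 V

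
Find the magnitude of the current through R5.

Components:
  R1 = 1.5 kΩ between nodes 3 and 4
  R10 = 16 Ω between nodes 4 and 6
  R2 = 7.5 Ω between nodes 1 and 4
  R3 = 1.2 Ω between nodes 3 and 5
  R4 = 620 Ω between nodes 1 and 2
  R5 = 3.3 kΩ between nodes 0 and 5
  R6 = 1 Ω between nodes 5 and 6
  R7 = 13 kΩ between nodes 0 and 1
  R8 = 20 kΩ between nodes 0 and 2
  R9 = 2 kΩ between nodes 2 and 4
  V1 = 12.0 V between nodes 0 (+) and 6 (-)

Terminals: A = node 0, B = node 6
Nodal analysis, taking node 6 as the 0 V reference.
Source V1 fixes V_0 = 12 V.
KCL at each unknown node (sum of currents leaving = 0; resistances in Ω):
  Node 1: (V_1 - V_4)/7.5 + (V_1 - V_2)/620 + (V_1 - 12)/13000 = 0
  Node 2: (V_2 - V_1)/620 + (V_2 - 12)/20000 + (V_2 - V_4)/2000 = 0
  Node 3: (V_3 - V_4)/1500 + (V_3 - V_5)/1.2 = 0
  Node 4: (V_4 - V_3)/1500 + (V_4 - V_1)/7.5 + (V_4 - V_2)/2000 + (V_4 - 0)/16 = 0
  Node 5: (V_5 - V_3)/1.2 + (V_5 - 12)/3300 + (V_5 - 0)/1 = 0
Collecting terms (coefficients in siemens):
  0.135·V_1 - 0.001613·V_2 - 0.1333·V_4 = 0.0009231
  0.002163·V_2 - 0.001613·V_1 - 0.0005·V_4 = 0.0006
  0.834·V_3 - 0.0006667·V_4 - 0.8333·V_5 = 0
  0.197·V_4 - 0.1333·V_1 - 0.0005·V_2 - 0.0006667·V_3 = 0
  1.834·V_5 - 0.8333·V_3 = 0.003636
Solving these 5 simultaneous equations (Gaussian elimination) gives:
  V_1 = 0.03409 V, V_2 = 0.3083 V, V_3 = 0.003665 V, V_4 = 0.02387 V
  V_5 = 0.003649 V
I_R5 = (V_0 - V_5)/R5 = (12 - 0.003649)/3300 = 0.003635 A
|I_R5| = 0.003635 A

Final answer: |I_R5| = 0.003635 A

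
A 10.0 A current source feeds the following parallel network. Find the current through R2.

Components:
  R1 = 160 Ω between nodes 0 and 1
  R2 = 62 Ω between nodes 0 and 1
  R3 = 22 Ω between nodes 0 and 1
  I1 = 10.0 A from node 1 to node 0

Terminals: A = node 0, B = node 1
All resistors sit directly between nodes 0 and 1, so they are in parallel and share one voltage V; the full source current 10 A splits among them.
1/R_par = 1/160 + 1/62 + 1/22 = 0.06783 S  =>  R_par = 14.74 Ω
V = I × R_par = 10 × 14.74 = 147.4 V
I_R2 = V/R2 = 147.4/62 = 2.378 A

Final answer: 2.378 A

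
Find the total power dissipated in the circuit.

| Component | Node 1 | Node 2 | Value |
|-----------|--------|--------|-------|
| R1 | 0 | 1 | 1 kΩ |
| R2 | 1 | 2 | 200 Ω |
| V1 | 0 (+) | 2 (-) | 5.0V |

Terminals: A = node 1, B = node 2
Nodal analysis, taking node 2 as the 0 V reference.
Source V1 fixes V_0 = 5 V.
KCL at each unknown node (sum of currents leaving = 0; resistances in Ω):
  Node 1: (V_1 - 5)/1000 + (V_1 - 0)/200 = 0
Collecting terms: 0.006 × V_1 = 0.005  =>  V_1 = 0.8333 V
Power in each resistor, P = (ΔV)²/R:
  P_R1 = (5 - 0.8333)²/1000 = 0.01736 W
  P_R2 = (0.8333 - 0)²/200 = 0.003472 W
P_total = P_R1 + P_R2 = 0.02083 W

Final answer: 0.02083 W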